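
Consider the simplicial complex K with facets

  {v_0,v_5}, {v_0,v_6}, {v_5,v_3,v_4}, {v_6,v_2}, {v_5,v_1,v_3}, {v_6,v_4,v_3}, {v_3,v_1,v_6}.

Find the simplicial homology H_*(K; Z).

H_0 = Z,  H_1 = Z,  H_2 = 0.

Order the vertices as v_0 < v_1 < v_2 < v_3 < v_4 < v_5 < v_6. Listing each simplex with vertices in this order, K has dimension 2 with simplices:

  0-simplices (7): [v_0], [v_1], [v_2], [v_3], [v_4], [v_5], [v_6]
  1-simplices (11): [v_0,v_5], [v_0,v_6], [v_1,v_3], [v_1,v_5], [v_1,v_6], [v_2,v_6], [v_3,v_4], [v_3,v_5], [v_3,v_6], [v_4,v_5], [v_4,v_6]
  2-simplices (4): [v_1,v_3,v_5], [v_1,v_3,v_6], [v_3,v_4,v_5], [v_3,v_4,v_6]

Hence C_0 ≅ Z^7, C_1 ≅ Z^11, C_2 ≅ Z^4.

The boundary map ∂_1: C_1 → C_0 is given by ∂[p,q] = [q] − [p].
The 7×11 boundary matrix has rank 6 and Smith normal form diag(1,1,1,1,1,1).

The boundary map ∂_2: C_2 → C_1 acts by ∂[p,q,r] = [q,r] − [p,r] + [p,q]. For instance
  ∂[v_1,v_3,v_6] = [v_3,v_6] − [v_1,v_6] + [v_1,v_3],
  ∂[v_1,v_3,v_5] = [v_3,v_5] − [v_1,v_5] + [v_1,v_3].
The resulting 11×4 matrix has rank 4, and its Smith normal form has invariant factors (1,1,1,1).

Now H_k = ker ∂_k / im ∂_{k+1}, so:

  H_0: rank C_0 − rank ∂_1 = 7 − 6 = 1, and the invariant factors of ∂_1 are all 1, so H_0 ≅ Z.
  H_1: rank ker ∂_1 − rank ∂_2 = (11 − 6) − 4 = 1, and the invariant factors of ∂_2 are all 1, so H_1 ≅ Z.
  H_2: rank ker ∂_2 − rank ∂_3 = (4 − 4) − 0 = 0, and there is no ∂_3, so H_2 ≅ 0.

As a check, the Euler characteristic is 7 − 11 + 4 = 0, which agrees with 1 − 1 + 0 = 0.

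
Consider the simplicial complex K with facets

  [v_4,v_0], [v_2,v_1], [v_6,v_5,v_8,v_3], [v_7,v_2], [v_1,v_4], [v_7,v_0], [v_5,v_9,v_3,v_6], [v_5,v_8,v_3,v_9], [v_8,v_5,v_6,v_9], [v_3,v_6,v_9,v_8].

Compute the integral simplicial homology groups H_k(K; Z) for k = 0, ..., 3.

H_0 = Z^2,  H_1 = Z,  H_2 = 0,  H_3 = Z.

Fix the vertex order v_0 < v_1 < v_2 < v_3 < v_4 < v_5 < v_6 < v_7 < v_8 < v_9 and write every simplex with vertices in increasing order. Then dim K = 3 and the simplices of K are:

  0-simplices (10): [v_0], [v_1], [v_2], [v_3], [v_4], [v_5], [v_6], [v_7], [v_8], [v_9]
  1-simplices (15): (15 of them)
  2-simplices (10): [v_3,v_5,v_6], [v_3,v_5,v_8], [v_3,v_5,v_9], [v_3,v_6,v_8], [v_3,v_6,v_9], [v_3,v_8,v_9], [v_5,v_6,v_8], [v_5,v_6,v_9], [v_5,v_8,v_9], [v_6,v_8,v_9]
  3-simplices (5): [v_3,v_5,v_6,v_8], [v_3,v_5,v_6,v_9], [v_3,v_5,v_8,v_9], [v_3,v_6,v_8,v_9], [v_5,v_6,v_8,v_9]

Hence C_0 ≅ Z^10, C_1 ≅ Z^15, C_2 ≅ Z^10, C_3 ≅ Z^5.

Boundary ∂_1: C_1 → C_0 sends each edge [p,q] (with p < q) to q − p.
This gives a 10×15 integer matrix of rank 8; reducing to Smith normal form yields diagonal entries (1,1,1,1,1,1,1,1).

The boundary map ∂_2: C_2 → C_1 sends each 2-simplex [p,q,r] to [q,r] − [p,r] + [p,q]. For instance
  ∂[v_5,v_6,v_9] = [v_6,v_9] − [v_5,v_9] + [v_5,v_6],
  ∂[v_3,v_8,v_9] = [v_8,v_9] − [v_3,v_9] + [v_3,v_8].
This gives a 15×10 integer matrix of rank 6; reducing to Smith normal form yields diagonal entries (1,1,1,1,1,1).

∂_3: C_3 → C_2 sends each 3-simplex σ to the alternating sum Σ_i (−1)^i (σ with its i-th vertex removed). For instance
  ∂[v_3,v_5,v_8,v_9] = [v_5,v_8,v_9] − [v_3,v_8,v_9] + [v_3,v_5,v_9] − [v_3,v_5,v_8],
  ∂[v_3,v_5,v_6,v_9] = [v_5,v_6,v_9] − [v_3,v_6,v_9] + [v_3,v_5,v_9] − [v_3,v_5,v_6].
As a 10×5 matrix over Z this has rank 4, with invariant factors (1,1,1,1).

From H_k ≅ ker(∂_k) / im(∂_{k+1}) we obtain:

  H_0: rank C_0 − rank ∂_1 = 10 − 8 = 2, and the invariant factors of ∂_1 are all 1, so H_0 = Z^2.
  H_1: rank ker ∂_1 − rank ∂_2 = (15 − 8) − 6 = 1, and the invariant factors of ∂_2 are all 1, so H_1 = Z.
  H_2: rank ker ∂_2 − rank ∂_3 = (10 − 6) − 4 = 0, and the invariant factors of ∂_3 are all 1, so H_2 = 0.
  H_3: rank ker ∂_3 − rank ∂_4 = (5 − 4) − 0 = 1, and there is no ∂_4, so H_3 = Z.

(K is a triangulation of the disjoint union of the 3-sphere S^3 and the circle S^1.)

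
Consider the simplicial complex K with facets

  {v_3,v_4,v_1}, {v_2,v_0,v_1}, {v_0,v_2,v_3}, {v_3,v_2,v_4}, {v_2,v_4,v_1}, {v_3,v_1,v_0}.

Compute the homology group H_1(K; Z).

We work with the vertex ordering v_0 < v_1 < v_2 < v_3 < v_4. The simplices of K, each written with vertices in increasing order, are:

  0-simplices (5): [v_0], [v_1], [v_2], [v_3], [v_4]
  1-simplices (9): [v_0,v_1], [v_0,v_2], [v_0,v_3], [v_1,v_2], [v_1,v_3], [v_1,v_4], [v_2,v_3], [v_2,v_4], [v_3,v_4]
  2-simplices (6): [v_0,v_1,v_2], [v_0,v_1,v_3], [v_0,v_2,v_3], [v_1,v_2,v_4], [v_1,v_3,v_4], [v_2,v_3,v_4]

so the chain groups are C_0 ≅ Z^5, C_1 ≅ Z^9, C_2 ≅ Z^6.

∂_1: C_1 → C_0 is given by ∂[p,q] = [q] − [p]. For instance
  ∂[v_0,v_1] = [v_1] − [v_0].
The 5×9 boundary matrix has rank 4 and Smith normal form diag(1,1,1,1).

Boundary ∂_2: C_2 → C_1 acts by ∂[p,q,r] = [q,r] − [p,r] + [p,q]. For instance
  ∂[v_1,v_3,v_4] = [v_3,v_4] − [v_1,v_4] + [v_1,v_3],
  ∂[v_1,v_2,v_4] = [v_2,v_4] − [v_1,v_4] + [v_1,v_2].
The resulting 9×6 matrix has rank 5, and its Smith normal form has invariant factors (1,1,1,1,1).

Now H_k = ker ∂_k / im ∂_{k+1}, so:

  H_1: rank ker ∂_1 − rank ∂_2 = (9 − 4) − 5 = 0, and the invariant factors of ∂_2 are all 1, so H_1 ≅ 0.

H_1 ≅ 0.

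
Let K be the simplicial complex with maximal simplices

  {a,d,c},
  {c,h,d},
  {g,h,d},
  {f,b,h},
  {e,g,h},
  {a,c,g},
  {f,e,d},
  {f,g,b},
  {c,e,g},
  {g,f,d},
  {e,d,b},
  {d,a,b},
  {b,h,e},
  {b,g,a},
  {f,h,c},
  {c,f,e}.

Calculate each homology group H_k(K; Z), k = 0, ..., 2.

H_0 = Z,  H_1 = Z^2,  H_2 = Z.

Order the vertices as a < b < c < d < e < f < g < h. Listing each simplex with vertices in this order, K has dimension 2 with simplices:

  0-simplices (8): a, b, c, d, e, f, g, h
  1-simplices (24): ab, ac, ad, ag, bd, be, bf, bg, bh, cd, ce, cf, cg, ch, de, df, dg, dh, ef, eg, eh, fg, fh, gh
  2-simplices (16): abd, abg, acd, acg, bde, beh, bfg, bfh, cdh, cef, ceg, cfh, def, dfg, dgh, egh

Hence C_0 ≅ Z^8, C_1 ≅ Z^24, C_2 ≅ Z^16.

The boundary map ∂_1: C_1 → C_0 sends each edge [p,q] (with p < q) to q − p. For instance
  ∂bd = d − b.
This gives a 8×24 integer matrix of rank 7; reducing to Smith normal form yields diagonal entries (1,1,1,1,1,1,1).

Boundary ∂_2: C_2 → C_1 sends each 2-simplex [p,q,r] to [q,r] − [p,r] + [p,q]. For instance
  ∂ceg = eg − cg + ce,
  ∂bfh = fh − bh + bf.
As a 24×16 matrix over Z this has rank 15, with invariant factors (1,1,1,1,1,1,1,1,1,1,1,1,1,1,1).

From H_k ≅ ker(∂_k) / im(∂_{k+1}) we obtain:

  H_0: rank C_0 − rank ∂_1 = 8 − 7 = 1, and the invariant factors of ∂_1 are all 1, so H_0 ≅ Z.
  H_1: rank ker ∂_1 − rank ∂_2 = (24 − 7) − 15 = 2, and the invariant factors of ∂_2 are all 1, so H_1 ≅ Z^2.
  H_2: rank ker ∂_2 − rank ∂_3 = (16 − 15) − 0 = 1, and there is no ∂_3, so H_2 ≅ Z.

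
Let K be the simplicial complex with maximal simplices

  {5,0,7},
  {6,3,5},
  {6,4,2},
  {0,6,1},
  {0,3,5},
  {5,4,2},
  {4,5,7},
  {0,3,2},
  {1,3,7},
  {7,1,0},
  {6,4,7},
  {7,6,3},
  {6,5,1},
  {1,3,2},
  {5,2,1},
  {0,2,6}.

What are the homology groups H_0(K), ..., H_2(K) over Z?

H_0 ≅ Z,  H_1 ≅ Z^2,  H_2 ≅ Z.

Order the vertices as 0 < 1 < 2 < 3 < 4 < 5 < 6 < 7. Listing each simplex with vertices in this order, K has dimension 2 with simplices:

  0-simplices (8): [0], [1], [2], [3], [4], [5], [6], [7]
  1-simplices (24): (24 of them)
  2-simplices (16): [0,1,6], [0,1,7], [0,2,3], [0,2,6], [0,3,5], [0,5,7], [1,2,3], [1,2,5], [1,3,7], [1,5,6], [2,4,5], [2,4,6], [3,5,6], [3,6,7], [4,5,7], [4,6,7]

Hence C_0 ≅ Z^8, C_1 ≅ Z^24, C_2 ≅ Z^16.

Boundary ∂_1: C_1 → C_0 is given by ∂[p,q] = [q] − [p].
This gives a 8×24 integer matrix of rank 7; reducing to Smith normal form yields diagonal entries (1,1,1,1,1,1,1).

The boundary map ∂_2: C_2 → C_1 maps a triangle to the signed sum of its edges. For instance
  ∂[0,5,7] = [5,7] − [0,7] + [0,5],
  ∂[2,4,6] = [4,6] − [2,6] + [2,4].
This gives a 24×16 integer matrix of rank 15; reducing to Smith normal form yields diagonal entries (1,1,1,1,1,1,1,1,1,1,1,1,1,1,1).

Computing H_k = (kernel of ∂_k) / (image of ∂_{k+1}):

  H_0: rank C_0 − rank ∂_1 = 8 − 7 = 1, and the invariant factors of ∂_1 are all 1, so H_0 ≅ Z.
  H_1: rank ker ∂_1 − rank ∂_2 = (24 − 7) − 15 = 2, and the invariant factors of ∂_2 are all 1, so H_1 ≅ Z^2.
  H_2: rank ker ∂_2 − rank ∂_3 = (16 − 15) − 0 = 1, and there is no ∂_3, so H_2 ≅ Z.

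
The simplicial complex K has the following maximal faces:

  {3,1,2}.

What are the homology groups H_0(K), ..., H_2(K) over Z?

H_0 ≅ Z,  H_1 = 0,  H_2 = 0.

K has 3 vertices, 3 edges, 1 triangle.
rank ∂_0 = 0, rank ∂_1 = 2 ⇒ b_0 = 3 − 0 − 2 = 1; all invariant factors of ∂_1 are 1 so no torsion. So H_0 = Z.
rank ∂_1 = 2, rank ∂_2 = 1 ⇒ b_1 = 3 − 2 − 1 = 0; all invariant factors of ∂_2 are 1 so no torsion. So H_1 = 0.
rank ∂_2 = 1, rank ∂_3 = 0 ⇒ b_2 = 1 − 1 − 0 = 0. So H_2 = 0.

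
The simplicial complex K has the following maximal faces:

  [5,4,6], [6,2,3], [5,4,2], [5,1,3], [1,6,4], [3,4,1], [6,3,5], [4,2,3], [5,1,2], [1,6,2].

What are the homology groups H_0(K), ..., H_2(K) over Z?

Fix the vertex order 1 < 2 < 3 < 4 < 5 < 6 and write every simplex with vertices in increasing order. Then dim K = 2 and the simplices of K are:

  0-simplices (6): [1], [2], [3], [4], [5], [6]
  1-simplices (15): [1,2], [1,3], [1,4], [1,5], [1,6], [2,3], [2,4], [2,5], [2,6], [3,4], [3,5], [3,6], [4,5], [4,6], [5,6]
  2-simplices (10): [1,2,5], [1,2,6], [1,3,4], [1,3,5], [1,4,6], [2,3,4], [2,3,6], [2,4,5], [3,5,6], [4,5,6]

Hence C_0 ≅ Z^6, C_1 ≅ Z^15, C_2 ≅ Z^10.

∂_1: C_1 → C_0 maps an edge to its endpoints' difference, ∂[p,q] = q − p.
As a 6×15 matrix over Z this has rank 5, with invariant factors (1,1,1,1,1).

∂_2: C_2 → C_1 maps a triangle to the signed sum of its edges. For instance
  ∂[3,5,6] = [5,6] − [3,6] + [3,5],
  ∂[2,3,4] = [3,4] − [2,4] + [2,3].
The resulting 15×10 matrix has rank 10, and its Smith normal form has invariant factors (1,1,1,1,1,1,1,1,1,2).

From H_k ≅ ker(∂_k) / im(∂_{k+1}) we obtain:

  H_0: rank C_0 − rank ∂_1 = 6 − 5 = 1, and the invariant factors of ∂_1 are all 1, so H_0 ≅ Z.
  H_1: rank ker ∂_1 − rank ∂_2 = (15 − 5) − 10 = 0, and ∂_2 has invariant factor 2 > 1, so H_1 ≅ Z/2Z.
  H_2: rank ker ∂_2 − rank ∂_3 = (10 − 10) − 0 = 0, and there is no ∂_3, so H_2 ≅ 0.

As a check, the Euler characteristic is 6 − 15 + 10 = 1, which agrees with 1 − 0 + 0 = 1.

H_0 = Z,  H_1 = Z/2Z,  H_2 = 0.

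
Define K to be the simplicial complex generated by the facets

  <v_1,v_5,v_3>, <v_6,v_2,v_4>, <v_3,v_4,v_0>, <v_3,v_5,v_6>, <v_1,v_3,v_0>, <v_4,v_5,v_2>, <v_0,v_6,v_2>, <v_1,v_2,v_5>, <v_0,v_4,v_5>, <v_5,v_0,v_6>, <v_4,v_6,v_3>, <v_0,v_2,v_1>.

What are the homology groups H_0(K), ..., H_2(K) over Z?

Fix the vertex order v_0 < v_1 < v_2 < v_3 < v_4 < v_5 < v_6 and write every simplex with vertices in increasing order. Then dim K = 2 and the simplices of K are:

  0-simplices (7): [v_0], [v_1], [v_2], [v_3], [v_4], [v_5], [v_6]
  1-simplices (18): (18 of them)
  2-simplices (12): (12 of them)

so the chain groups are C_0 ≅ Z^7, C_1 ≅ Z^18, C_2 ≅ Z^12.

The boundary map ∂_1: C_1 → C_0 maps an edge to its endpoints' difference, ∂[p,q] = q − p. For instance
  ∂[v_3,v_5] = [v_5] − [v_3].
The 7×18 boundary matrix has rank 6 and Smith normal form diag(1,1,1,1,1,1).

∂_2: C_2 → C_1 sends each 2-simplex [p,q,r] to [q,r] − [p,r] + [p,q]. For instance
  ∂[v_0,v_4,v_5] = [v_4,v_5] − [v_0,v_5] + [v_0,v_4],
  ∂[v_3,v_4,v_6] = [v_4,v_6] − [v_3,v_6] + [v_3,v_4].
The 18×12 boundary matrix has rank 12 and Smith normal form diag(1,1,1,1,1,1,1,1,1,1,1,2).

Now H_k = ker ∂_k / im ∂_{k+1}, so:

  H_0: rank C_0 − rank ∂_1 = 7 − 6 = 1, and the invariant factors of ∂_1 are all 1, so H_0 ≅ Z.
  H_1: rank ker ∂_1 − rank ∂_2 = (18 − 6) − 12 = 0, and ∂_2 has invariant factor 2 > 1, so H_1 ≅ Z/2Z.
  H_2: rank ker ∂_2 − rank ∂_3 = (12 − 12) − 0 = 0, and there is no ∂_3, so H_2 ≅ 0.

(K is a triangulation of the real projective plane RP^2.)

H_0 ≅ Z,  H_1 ≅ Z/2Z,  H_2 = 0.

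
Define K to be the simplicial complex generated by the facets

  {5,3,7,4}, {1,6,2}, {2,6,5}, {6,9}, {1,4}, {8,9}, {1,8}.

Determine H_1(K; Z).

K has 9 vertices, 15 edges, 6 triangles, 1 3-simplex.
rank ∂_1 = 8, rank ∂_2 = 5 ⇒ b_1 = 15 − 8 − 5 = 2; all invariant factors of ∂_2 are 1 so no torsion. So H_1 ≅ Z^2.

H_1 = Z^2.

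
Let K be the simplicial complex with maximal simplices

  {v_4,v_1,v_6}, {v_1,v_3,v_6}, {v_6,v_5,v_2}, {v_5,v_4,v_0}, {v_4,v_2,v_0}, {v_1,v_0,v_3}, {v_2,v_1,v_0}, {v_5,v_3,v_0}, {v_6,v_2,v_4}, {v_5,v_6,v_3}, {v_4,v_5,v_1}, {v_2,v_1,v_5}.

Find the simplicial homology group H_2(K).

Fix the vertex order v_0 < v_1 < v_2 < v_3 < v_4 < v_5 < v_6 and write every simplex with vertices in increasing order. Then dim K = 2 and the simplices of K are:

  0-simplices (7): [v_0], [v_1], [v_2], [v_3], [v_4], [v_5], [v_6]
  1-simplices (18): (18 of them)
  2-simplices (12): (12 of them)

so the chain groups are C_0 ≅ Z^7, C_1 ≅ Z^18, C_2 ≅ Z^12.

Boundary ∂_1: C_1 → C_0 sends each edge [p,q] (with p < q) to q − p.
This gives a 7×18 integer matrix of rank 6; reducing to Smith normal form yields diagonal entries (1,1,1,1,1,1).

∂_2: C_2 → C_1 maps a triangle to the signed sum of its edges. For instance
  ∂[v_2,v_5,v_6] = [v_5,v_6] − [v_2,v_6] + [v_2,v_5],
  ∂[v_0,v_4,v_5] = [v_4,v_5] − [v_0,v_5] + [v_0,v_4].
As a 18×12 matrix over Z this has rank 12, with invariant factors (1,1,1,1,1,1,1,1,1,1,1,2).

Computing H_k = (kernel of ∂_k) / (image of ∂_{k+1}):

  H_2: rank ker ∂_2 − rank ∂_3 = (12 − 12) − 0 = 0, and there is no ∂_3, so H_2 ≅ 0.

(K is a triangulation of the real projective plane RP^2.)

H_2 = 0.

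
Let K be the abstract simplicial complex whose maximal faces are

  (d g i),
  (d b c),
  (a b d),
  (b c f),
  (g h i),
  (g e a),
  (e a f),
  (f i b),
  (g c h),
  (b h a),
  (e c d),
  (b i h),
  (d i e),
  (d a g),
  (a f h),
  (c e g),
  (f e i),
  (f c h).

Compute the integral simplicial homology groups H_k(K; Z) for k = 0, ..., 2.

H_0 = Z,  H_1 = Z ⊕ Z_2,  H_2 = 0.

Order the vertices as a < b < c < d < e < f < g < h < i. Listing each simplex with vertices in this order, K has dimension 2 with simplices:

  0-simplices (9): a, b, c, d, e, f, g, h, i
  1-simplices (27): ab, ad, ae, af, ag, ah, bc, bd, bf, bh, bi, cd, ce, cf, cg, ch, de, dg, di, ef, eg, ei, fh, fi, gh, gi, hi
  2-simplices (18): abd, abh, adg, aef, aeg, afh, bcd, bcf, bfi, bhi, cde, ceg, cfh, cgh, dei, dgi, efi, ghi

giving chain groups C_0 ≅ Z^9, C_1 ≅ Z^27, C_2 ≅ Z^18.

The boundary map ∂_1: C_1 → C_0 sends each edge [p,q] (with p < q) to q − p.
The resulting 9×27 matrix has rank 8, and its Smith normal form has invariant factors (1,1,1,1,1,1,1,1).

∂_2: C_2 → C_1 maps a triangle to the signed sum of its edges. For instance
  ∂cgh = gh − ch + cg,
  ∂bcd = cd − bd + bc.
The resulting 27×18 matrix has rank 18, and its Smith normal form has invariant factors (1,1,1,1,1,1,1,1,1,1,1,1,1,1,1,1,1,2).

From H_k ≅ ker(∂_k) / im(∂_{k+1}) we obtain:

  H_0: rank C_0 − rank ∂_1 = 9 − 8 = 1, and the invariant factors of ∂_1 are all 1, so H_0 ≅ Z.
  H_1: rank ker ∂_1 − rank ∂_2 = (27 − 8) − 18 = 1, and ∂_2 has invariant factor 2 > 1, so H_1 ≅ Z ⊕ Z_2.
  H_2: rank ker ∂_2 − rank ∂_3 = (18 − 18) − 0 = 0, and there is no ∂_3, so H_2 ≅ 0.

As a check, the Euler characteristic is 9 − 27 + 18 = 0, which agrees with 1 − 1 + 0 = 0.
(K is a triangulation of the Klein bottle.)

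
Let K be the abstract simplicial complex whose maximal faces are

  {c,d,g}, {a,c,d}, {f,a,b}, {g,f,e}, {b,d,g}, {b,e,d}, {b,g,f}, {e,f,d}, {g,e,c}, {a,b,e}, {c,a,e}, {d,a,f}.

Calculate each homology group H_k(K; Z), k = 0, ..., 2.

H_0 = Z,  H_1 = Z_2,  H_2 = 0.

Order the vertices as a < b < c < d < e < f < g. Listing each simplex with vertices in this order, K has dimension 2 with simplices:

  0-simplices (7): a, b, c, d, e, f, g
  1-simplices (18): ab, ac, ad, ae, af, bd, be, bf, bg, cd, ce, cg, de, df, dg, ef, eg, fg
  2-simplices (12): abe, abf, acd, ace, adf, bde, bdg, bfg, cdg, ceg, def, efg

Hence C_0 ≅ Z^7, C_1 ≅ Z^18, C_2 ≅ Z^12.

Boundary ∂_1: C_1 → C_0 sends each edge [p,q] (with p < q) to q − p.
This gives a 7×18 integer matrix of rank 6; reducing to Smith normal form yields diagonal entries (1,1,1,1,1,1).

Boundary ∂_2: C_2 → C_1 sends each 2-simplex [p,q,r] to [q,r] − [p,r] + [p,q]. For instance
  ∂def = ef − df + de,
  ∂cdg = dg − cg + cd.
The 18×12 boundary matrix has rank 12 and Smith normal form diag(1,1,1,1,1,1,1,1,1,1,1,2).

From H_k ≅ ker(∂_k) / im(∂_{k+1}) we obtain:

  H_0: rank C_0 − rank ∂_1 = 7 − 6 = 1, and the invariant factors of ∂_1 are all 1, so H_0 = Z.
  H_1: rank ker ∂_1 − rank ∂_2 = (18 − 6) − 12 = 0, and ∂_2 has invariant factor 2 > 1, so H_1 = Z_2.
  H_2: rank ker ∂_2 − rank ∂_3 = (12 − 12) − 0 = 0, and there is no ∂_3, so H_2 = 0.

As a check, the Euler characteristic is 7 − 18 + 12 = 1, which agrees with 1 − 0 + 0 = 1.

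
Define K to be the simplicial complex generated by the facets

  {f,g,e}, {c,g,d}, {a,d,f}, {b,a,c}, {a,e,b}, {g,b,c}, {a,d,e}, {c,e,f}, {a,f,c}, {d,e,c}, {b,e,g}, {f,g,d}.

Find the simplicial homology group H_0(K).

Fix the vertex order a < b < c < d < e < f < g and write every simplex with vertices in increasing order. Then dim K = 2 and the simplices of K are:

  0-simplices (7): a, b, c, d, e, f, g
  1-simplices (18): ab, ac, ad, ae, af, bc, be, bg, cd, ce, cf, cg, de, df, dg, ef, eg, fg
  2-simplices (12): abc, abe, acf, ade, adf, bcg, beg, cde, cdg, cef, dfg, efg

Hence C_0 ≅ Z^7, C_1 ≅ Z^18, C_2 ≅ Z^12.

Boundary ∂_1: C_1 → C_0 sends each edge [p,q] (with p < q) to q − p. For instance
  ∂cf = f − c.
The resulting 7×18 matrix has rank 6, and its Smith normal form has invariant factors (1,1,1,1,1,1).

The boundary map ∂_2: C_2 → C_1 maps a triangle to the signed sum of its edges. For instance
  ∂ade = de − ae + ad,
  ∂abc = bc − ac + ab.
As a 18×12 matrix over Z this has rank 12, with invariant factors (1,1,1,1,1,1,1,1,1,1,1,2).

Computing H_k = (kernel of ∂_k) / (image of ∂_{k+1}):

  H_0: rank C_0 − rank ∂_1 = 7 − 6 = 1, and the invariant factors of ∂_1 are all 1, so H_0 = Z.

(K is a triangulation of the real projective plane RP^2.)

H_0 = Z.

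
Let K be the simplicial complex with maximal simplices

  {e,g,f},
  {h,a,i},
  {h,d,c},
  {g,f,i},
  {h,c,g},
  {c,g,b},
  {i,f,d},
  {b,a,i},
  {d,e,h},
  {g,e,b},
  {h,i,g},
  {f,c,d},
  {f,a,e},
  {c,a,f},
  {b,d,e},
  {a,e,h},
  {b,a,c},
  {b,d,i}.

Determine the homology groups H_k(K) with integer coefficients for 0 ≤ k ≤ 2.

We work with the vertex ordering a < b < c < d < e < f < g < h < i. The simplices of K, each written with vertices in increasing order, are:

  0-simplices (9): a, b, c, d, e, f, g, h, i
  1-simplices (27): ab, ac, ae, af, ah, ai, bc, bd, be, bg, bi, cd, cf, cg, ch, de, df, dh, di, ef, eg, eh, fg, fi, gh, gi, hi
  2-simplices (18): abc, abi, acf, aef, aeh, ahi, bcg, bde, bdi, beg, cdf, cdh, cgh, deh, dfi, efg, fgi, ghi

giving chain groups C_0 ≅ Z^9, C_1 ≅ Z^27, C_2 ≅ Z^18.

The boundary map ∂_1: C_1 → C_0 sends each edge [p,q] (with p < q) to q − p.
The resulting 9×27 matrix has rank 8, and its Smith normal form has invariant factors (1,1,1,1,1,1,1,1).

∂_2: C_2 → C_1 sends each 2-simplex [p,q,r] to [q,r] − [p,r] + [p,q]. For instance
  ∂bdi = di − bi + bd,
  ∂abi = bi − ai + ab.
This gives a 27×18 integer matrix of rank 17; reducing to Smith normal form yields diagonal entries (1,1,1,1,1,1,1,1,1,1,1,1,1,1,1,1,1).

Reading off H_k = ker ∂_k / im ∂_{k+1}:

  H_0: rank C_0 − rank ∂_1 = 9 − 8 = 1, and the invariant factors of ∂_1 are all 1, so H_0 ≅ Z.
  H_1: rank ker ∂_1 − rank ∂_2 = (27 − 8) − 17 = 2, and the invariant factors of ∂_2 are all 1, so H_1 ≅ Z^2.
  H_2: rank ker ∂_2 − rank ∂_3 = (18 − 17) − 0 = 1, and there is no ∂_3, so H_2 ≅ Z.

H_0 = Z,  H_1 = Z^2,  H_2 = Z.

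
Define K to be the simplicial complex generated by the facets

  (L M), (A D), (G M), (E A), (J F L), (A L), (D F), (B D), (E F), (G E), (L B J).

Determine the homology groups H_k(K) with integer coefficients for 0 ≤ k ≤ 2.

H_0 = Z,  H_1 = Z^4,  H_2 = 0.

Order the vertices as A < B < D < E < F < G < J < L < M. Listing each simplex with vertices in this order, K has dimension 2 with simplices:

  0-simplices (9): A, B, D, E, F, G, J, L, M
  1-simplices (14): AD, AE, AL, BD, BJ, BL, DF, EF, EG, FJ, FL, GM, JL, LM
  2-simplices (2): BJL, FJL

Hence C_0 ≅ Z^9, C_1 ≅ Z^14, C_2 ≅ Z^2.

Boundary ∂_1: C_1 → C_0 maps an edge to its endpoints' difference, ∂[p,q] = q − p.
As a 9×14 matrix over Z this has rank 8, with invariant factors (1,1,1,1,1,1,1,1).

The boundary map ∂_2: C_2 → C_1 maps a triangle to the signed sum of its edges. For instance
  ∂FJL = JL − FL + FJ,
  ∂BJL = JL − BL + BJ.
As a 14×2 matrix over Z this has rank 2, with invariant factors (1,1).

Reading off H_k = ker ∂_k / im ∂_{k+1}:

  H_0: rank C_0 − rank ∂_1 = 9 − 8 = 1, and the invariant factors of ∂_1 are all 1, so H_0 = Z.
  H_1: rank ker ∂_1 − rank ∂_2 = (14 − 8) − 2 = 4, and the invariant factors of ∂_2 are all 1, so H_1 = Z^4.
  H_2: rank ker ∂_2 − rank ∂_3 = (2 − 2) − 0 = 0, and there is no ∂_3, so H_2 = 0.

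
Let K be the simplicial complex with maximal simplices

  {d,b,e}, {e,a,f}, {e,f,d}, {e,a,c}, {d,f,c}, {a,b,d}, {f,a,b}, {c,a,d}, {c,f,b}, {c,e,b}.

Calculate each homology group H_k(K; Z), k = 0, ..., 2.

H_0 ≅ Z,  H_1 ≅ Z/2,  H_2 = 0.

Take the total order a < b < c < d < e < f on the vertex set. Then K (dimension 2) consists of the simplices:

  0-simplices (6): a, b, c, d, e, f
  1-simplices (15): ab, ac, ad, ae, af, bc, bd, be, bf, cd, ce, cf, de, df, ef
  2-simplices (10): abd, abf, acd, ace, aef, bce, bcf, bde, cdf, def

giving chain groups C_0 ≅ Z^6, C_1 ≅ Z^15, C_2 ≅ Z^10.

The boundary map ∂_1: C_1 → C_0 is given by ∂[p,q] = [q] − [p].
The resulting 6×15 matrix has rank 5, and its Smith normal form has invariant factors (1,1,1,1,1).

Boundary ∂_2: C_2 → C_1 acts by ∂[p,q,r] = [q,r] − [p,r] + [p,q]. For instance
  ∂abf = bf − af + ab,
  ∂def = ef − df + de.
The resulting 15×10 matrix has rank 10, and its Smith normal form has invariant factors (1,1,1,1,1,1,1,1,1,2).

Computing H_k = (kernel of ∂_k) / (image of ∂_{k+1}):

  H_0: rank C_0 − rank ∂_1 = 6 − 5 = 1, and the invariant factors of ∂_1 are all 1, so H_0 ≅ Z.
  H_1: rank ker ∂_1 − rank ∂_2 = (15 − 5) − 10 = 0, and ∂_2 has invariant factor 2 > 1, so H_1 ≅ Z/2.
  H_2: rank ker ∂_2 − rank ∂_3 = (10 − 10) − 0 = 0, and there is no ∂_3, so H_2 ≅ 0.

As a check, the Euler characteristic is 6 − 15 + 10 = 1, which agrees with 1 − 0 + 0 = 1.
(K is a triangulation of the real projective plane RP^2.)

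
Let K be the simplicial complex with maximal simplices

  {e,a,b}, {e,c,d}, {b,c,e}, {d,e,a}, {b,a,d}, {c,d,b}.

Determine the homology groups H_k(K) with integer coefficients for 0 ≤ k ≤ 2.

Order the vertices as a < b < c < d < e. Listing each simplex with vertices in this order, K has dimension 2 with simplices:

  0-simplices (5): a, b, c, d, e
  1-simplices (9): ab, ad, ae, bc, bd, be, cd, ce, de
  2-simplices (6): abd, abe, ade, bcd, bce, cde

Hence C_0 ≅ Z^5, C_1 ≅ Z^9, C_2 ≅ Z^6.

Boundary ∂_1: C_1 → C_0 sends each edge [p,q] (with p < q) to q − p. For instance
  ∂ab = b − a.
The resulting 5×9 matrix has rank 4, and its Smith normal form has invariant factors (1,1,1,1).

The boundary map ∂_2: C_2 → C_1 sends each 2-simplex [p,q,r] to [q,r] − [p,r] + [p,q]. For instance
  ∂abd = bd − ad + ab,
  ∂bcd = cd − bd + bc.
The 9×6 boundary matrix has rank 5 and Smith normal form diag(1,1,1,1,1).

Reading off H_k = ker ∂_k / im ∂_{k+1}:

  H_0: rank C_0 − rank ∂_1 = 5 − 4 = 1, and the invariant factors of ∂_1 are all 1, so H_0 = Z.
  H_1: rank ker ∂_1 − rank ∂_2 = (9 − 4) − 5 = 0, and the invariant factors of ∂_2 are all 1, so H_1 = 0.
  H_2: rank ker ∂_2 − rank ∂_3 = (6 − 5) − 0 = 1, and there is no ∂_3, so H_2 = Z.

As a check, the Euler characteristic is 5 − 9 + 6 = 2, which agrees with 1 − 0 + 1 = 2.

H_0 = Z,  H_1 = 0,  H_2 = Z.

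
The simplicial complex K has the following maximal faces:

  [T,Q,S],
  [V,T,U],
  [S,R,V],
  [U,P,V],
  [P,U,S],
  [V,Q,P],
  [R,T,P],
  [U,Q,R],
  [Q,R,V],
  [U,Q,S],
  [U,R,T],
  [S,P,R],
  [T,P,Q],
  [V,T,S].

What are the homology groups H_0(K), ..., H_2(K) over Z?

We work with the vertex ordering P < Q < R < S < T < U < V. The simplices of K, each written with vertices in increasing order, are:

  0-simplices (7): P, Q, R, S, T, U, V
  1-simplices (21): PQ, PR, PS, PT, PU, PV, QR, QS, QT, QU, QV, RS, RT, RU, RV, ST, SU, SV, TU, TV, UV
  2-simplices (14): PQT, PQV, PRS, PRT, PSU, PUV, QRU, QRV, QST, QSU, RSV, RTU, STV, TUV

Hence C_0 ≅ Z^7, C_1 ≅ Z^21, C_2 ≅ Z^14.

The boundary map ∂_1: C_1 → C_0 is given by ∂[p,q] = [q] − [p]. For instance
  ∂RU = U − R.
The 7×21 boundary matrix has rank 6 and Smith normal form diag(1,1,1,1,1,1).

Boundary ∂_2: C_2 → C_1 acts by ∂[p,q,r] = [q,r] − [p,r] + [p,q]. For instance
  ∂TUV = UV − TV + TU,
  ∂RTU = TU − RU + RT.
The 21×14 boundary matrix has rank 13 and Smith normal form diag(1,1,1,1,1,1,1,1,1,1,1,1,1).

Now H_k = ker ∂_k / im ∂_{k+1}, so:

  H_0: rank C_0 − rank ∂_1 = 7 − 6 = 1, and the invariant factors of ∂_1 are all 1, so H_0 = Z.
  H_1: rank ker ∂_1 − rank ∂_2 = (21 − 6) − 13 = 2, and the invariant factors of ∂_2 are all 1, so H_1 = Z^2.
  H_2: rank ker ∂_2 − rank ∂_3 = (14 − 13) − 0 = 1, and there is no ∂_3, so H_2 = Z.

As a check, the Euler characteristic is 7 − 21 + 14 = 0, which agrees with 1 − 2 + 1 = 0.
(K is a triangulation of the torus T^2.)

H_0 = Z,  H_1 = Z^2,  H_2 = Z.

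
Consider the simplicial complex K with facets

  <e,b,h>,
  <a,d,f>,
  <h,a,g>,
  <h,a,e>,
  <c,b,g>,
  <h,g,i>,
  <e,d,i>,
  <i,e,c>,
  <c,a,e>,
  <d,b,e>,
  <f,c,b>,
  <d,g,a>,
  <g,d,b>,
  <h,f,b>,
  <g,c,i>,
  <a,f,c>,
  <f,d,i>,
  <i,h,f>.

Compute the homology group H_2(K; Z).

H_2 ≅ Z.

Order the vertices as a < b < c < d < e < f < g < h < i. Listing each simplex with vertices in this order, K has dimension 2 with simplices:

  0-simplices (9): a, b, c, d, e, f, g, h, i
  1-simplices (27): ac, ad, ae, af, ag, ah, bc, bd, be, bf, bg, bh, ce, cf, cg, ci, de, df, dg, di, eh, ei, fh, fi, gh, gi, hi
  2-simplices (18): ace, acf, adf, adg, aeh, agh, bcf, bcg, bde, bdg, beh, bfh, cei, cgi, dei, dfi, fhi, ghi

so the chain groups are C_0 ≅ Z^9, C_1 ≅ Z^27, C_2 ≅ Z^18.

∂_1: C_1 → C_0 maps an edge to its endpoints' difference, ∂[p,q] = q − p. For instance
  ∂di = i − d.
As a 9×27 matrix over Z this has rank 8, with invariant factors (1,1,1,1,1,1,1,1).

∂_2: C_2 → C_1 maps a triangle to the signed sum of its edges. For instance
  ∂bcg = cg − bg + bc,
  ∂cgi = gi − ci + cg.
As a 27×18 matrix over Z this has rank 17, with invariant factors (1,1,1,1,1,1,1,1,1,1,1,1,1,1,1,1,1).

Now H_k = ker ∂_k / im ∂_{k+1}, so:

  H_2: rank ker ∂_2 − rank ∂_3 = (18 − 17) − 0 = 1, and there is no ∂_3, so H_2 ≅ Z.

(K is a triangulation of the torus T^2.)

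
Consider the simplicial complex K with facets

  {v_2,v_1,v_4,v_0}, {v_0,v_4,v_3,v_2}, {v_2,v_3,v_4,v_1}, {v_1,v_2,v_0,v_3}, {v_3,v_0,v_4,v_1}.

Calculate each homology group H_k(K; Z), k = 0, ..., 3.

H_0 = Z,  H_1 = 0,  H_2 = 0,  H_3 = Z.

We work with the vertex ordering v_0 < v_1 < v_2 < v_3 < v_4. The simplices of K, each written with vertices in increasing order, are:

  0-simplices (5): [v_0], [v_1], [v_2], [v_3], [v_4]
  1-simplices (10): [v_0,v_1], [v_0,v_2], [v_0,v_3], [v_0,v_4], [v_1,v_2], [v_1,v_3], [v_1,v_4], [v_2,v_3], [v_2,v_4], [v_3,v_4]
  2-simplices (10): [v_0,v_1,v_2], [v_0,v_1,v_3], [v_0,v_1,v_4], [v_0,v_2,v_3], [v_0,v_2,v_4], [v_0,v_3,v_4], [v_1,v_2,v_3], [v_1,v_2,v_4], [v_1,v_3,v_4], [v_2,v_3,v_4]
  3-simplices (5): [v_0,v_1,v_2,v_3], [v_0,v_1,v_2,v_4], [v_0,v_1,v_3,v_4], [v_0,v_2,v_3,v_4], [v_1,v_2,v_3,v_4]

so the chain groups are C_0 ≅ Z^5, C_1 ≅ Z^10, C_2 ≅ Z^10, C_3 ≅ Z^5.

Boundary ∂_1: C_1 → C_0 maps an edge to its endpoints' difference, ∂[p,q] = q − p. For instance
  ∂[v_0,v_3] = [v_3] − [v_0].
As a 5×10 matrix over Z this has rank 4, with invariant factors (1,1,1,1).

∂_2: C_2 → C_1 maps a triangle to the signed sum of its edges. For instance
  ∂[v_1,v_2,v_3] = [v_2,v_3] − [v_1,v_3] + [v_1,v_2],
  ∂[v_0,v_2,v_3] = [v_2,v_3] − [v_0,v_3] + [v_0,v_2].
As a 10×10 matrix over Z this has rank 6, with invariant factors (1,1,1,1,1,1).

Boundary ∂_3: C_3 → C_2 sends each 3-simplex σ to the alternating sum Σ_i (−1)^i (σ with its i-th vertex removed). For instance
  ∂[v_1,v_2,v_3,v_4] = [v_2,v_3,v_4] − [v_1,v_3,v_4] + [v_1,v_2,v_4] − [v_1,v_2,v_3],
  ∂[v_0,v_1,v_3,v_4] = [v_1,v_3,v_4] − [v_0,v_3,v_4] + [v_0,v_1,v_4] − [v_0,v_1,v_3].
The resulting 10×5 matrix has rank 4, and its Smith normal form has invariant factors (1,1,1,1).

From H_k ≅ ker(∂_k) / im(∂_{k+1}) we obtain:

  H_0: rank C_0 − rank ∂_1 = 5 − 4 = 1, and the invariant factors of ∂_1 are all 1, so H_0 = Z.
  H_1: rank ker ∂_1 − rank ∂_2 = (10 − 4) − 6 = 0, and the invariant factors of ∂_2 are all 1, so H_1 = 0.
  H_2: rank ker ∂_2 − rank ∂_3 = (10 − 6) − 4 = 0, and the invariant factors of ∂_3 are all 1, so H_2 = 0.
  H_3: rank ker ∂_3 − rank ∂_4 = (5 − 4) − 0 = 1, and there is no ∂_4, so H_3 = Z.

As a check, the Euler characteristic is 5 − 10 + 10 − 5 = 0, which agrees with 1 − 0 + 0 − 1 = 0.
(K is a triangulation of the 3-sphere S^3.)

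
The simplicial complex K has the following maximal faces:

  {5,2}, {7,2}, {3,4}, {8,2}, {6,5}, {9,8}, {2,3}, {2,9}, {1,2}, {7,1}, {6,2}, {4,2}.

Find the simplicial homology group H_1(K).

Take the total order 1 < 2 < 3 < 4 < 5 < 6 < 7 < 8 < 9 on the vertex set. Then K (dimension 1) consists of the simplices:

  0-simplices (9): [1], [2], [3], [4], [5], [6], [7], [8], [9]
  1-simplices (12): [1,2], [1,7], [2,3], [2,4], [2,5], [2,6], [2,7], [2,8], [2,9], [3,4], [5,6], [8,9]

giving chain groups C_0 ≅ Z^9, C_1 ≅ Z^12.

The boundary map ∂_1: C_1 → C_0 maps an edge to its endpoints' difference, ∂[p,q] = q − p. For instance
  ∂[8,9] = [9] − [8].
The 9×12 boundary matrix has rank 8 and Smith normal form diag(1,1,1,1,1,1,1,1).

Computing H_k = (kernel of ∂_k) / (image of ∂_{k+1}):

  H_1: rank ker ∂_1 − rank ∂_2 = (12 − 8) − 0 = 4, and there is no ∂_2, so H_1 = Z^4.

(K is a triangulation of a wedge of 4 circles.)

H_1 = Z^4.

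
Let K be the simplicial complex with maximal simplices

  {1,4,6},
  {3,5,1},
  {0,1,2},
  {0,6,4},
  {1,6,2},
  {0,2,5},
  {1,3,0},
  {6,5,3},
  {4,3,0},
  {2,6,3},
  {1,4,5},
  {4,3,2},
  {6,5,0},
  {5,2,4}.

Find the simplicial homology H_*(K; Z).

H_0 = Z,  H_1 = Z^2,  H_2 = Z.

Fix the vertex order 0 < 1 < 2 < 3 < 4 < 5 < 6 and write every simplex with vertices in increasing order. Then dim K = 2 and the simplices of K are:

  0-simplices (7): [0], [1], [2], [3], [4], [5], [6]
  1-simplices (21): [0,1], [0,2], [0,3], [0,4], [0,5], [0,6], [1,2], [1,3], [1,4], [1,5], [1,6], [2,3], [2,4], [2,5], [2,6], [3,4], [3,5], [3,6], [4,5], [4,6], [5,6]
  2-simplices (14): [0,1,2], [0,1,3], [0,2,5], [0,3,4], [0,4,6], [0,5,6], [1,2,6], [1,3,5], [1,4,5], [1,4,6], [2,3,4], [2,3,6], [2,4,5], [3,5,6]

so the chain groups are C_0 ≅ Z^7, C_1 ≅ Z^21, C_2 ≅ Z^14.

Boundary ∂_1: C_1 → C_0 maps an edge to its endpoints' difference, ∂[p,q] = q − p. For instance
  ∂[1,2] = [2] − [1].
The 7×21 boundary matrix has rank 6 and Smith normal form diag(1,1,1,1,1,1).

Boundary ∂_2: C_2 → C_1 acts by ∂[p,q,r] = [q,r] − [p,r] + [p,q]. For instance
  ∂[1,4,6] = [4,6] − [1,6] + [1,4],
  ∂[3,5,6] = [5,6] − [3,6] + [3,5].
As a 21×14 matrix over Z this has rank 13, with invariant factors (1,1,1,1,1,1,1,1,1,1,1,1,1).

Now H_k = ker ∂_k / im ∂_{k+1}, so:

  H_0: rank C_0 − rank ∂_1 = 7 − 6 = 1, and the invariant factors of ∂_1 are all 1, so H_0 = Z.
  H_1: rank ker ∂_1 − rank ∂_2 = (21 − 6) − 13 = 2, and the invariant factors of ∂_2 are all 1, so H_1 = Z^2.
  H_2: rank ker ∂_2 − rank ∂_3 = (14 − 13) − 0 = 1, and there is no ∂_3, so H_2 = Z.

(K is a triangulation of the torus T^2.)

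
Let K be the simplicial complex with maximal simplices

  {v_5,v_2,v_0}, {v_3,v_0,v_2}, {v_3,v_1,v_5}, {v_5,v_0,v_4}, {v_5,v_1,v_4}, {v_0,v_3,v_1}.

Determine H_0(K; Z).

We work with the vertex ordering v_0 < v_1 < v_2 < v_3 < v_4 < v_5. The simplices of K, each written with vertices in increasing order, are:

  0-simplices (6): [v_0], [v_1], [v_2], [v_3], [v_4], [v_5]
  1-simplices (12): [v_0,v_1], [v_0,v_2], [v_0,v_3], [v_0,v_4], [v_0,v_5], [v_1,v_3], [v_1,v_4], [v_1,v_5], [v_2,v_3], [v_2,v_5], [v_3,v_5], [v_4,v_5]
  2-simplices (6): [v_0,v_1,v_3], [v_0,v_2,v_3], [v_0,v_2,v_5], [v_0,v_4,v_5], [v_1,v_3,v_5], [v_1,v_4,v_5]

Hence C_0 ≅ Z^6, C_1 ≅ Z^12, C_2 ≅ Z^6.

∂_1: C_1 → C_0 maps an edge to its endpoints' difference, ∂[p,q] = q − p.
This gives a 6×12 integer matrix of rank 5; reducing to Smith normal form yields diagonal entries (1,1,1,1,1).

∂_2: C_2 → C_1 acts by ∂[p,q,r] = [q,r] − [p,r] + [p,q]. For instance
  ∂[v_1,v_3,v_5] = [v_3,v_5] − [v_1,v_5] + [v_1,v_3],
  ∂[v_0,v_4,v_5] = [v_4,v_5] − [v_0,v_5] + [v_0,v_4].
As a 12×6 matrix over Z this has rank 6, with invariant factors (1,1,1,1,1,1).

From H_k ≅ ker(∂_k) / im(∂_{k+1}) we obtain:

  H_0: rank C_0 − rank ∂_1 = 6 − 5 = 1, and the invariant factors of ∂_1 are all 1, so H_0 = Z.

H_0 = Z.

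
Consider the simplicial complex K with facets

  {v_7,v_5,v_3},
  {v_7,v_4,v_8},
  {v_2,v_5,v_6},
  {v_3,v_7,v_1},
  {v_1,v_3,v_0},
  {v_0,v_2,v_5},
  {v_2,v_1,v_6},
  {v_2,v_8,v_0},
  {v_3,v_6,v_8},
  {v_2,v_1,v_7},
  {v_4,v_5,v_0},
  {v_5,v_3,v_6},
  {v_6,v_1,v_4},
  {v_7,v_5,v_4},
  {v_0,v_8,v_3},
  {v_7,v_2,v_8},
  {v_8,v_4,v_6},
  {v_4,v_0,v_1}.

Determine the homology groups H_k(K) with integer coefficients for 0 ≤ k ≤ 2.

We work with the vertex ordering v_0 < v_1 < v_2 < v_3 < v_4 < v_5 < v_6 < v_7 < v_8. The simplices of K, each written with vertices in increasing order, are:

  0-simplices (9): [v_0], [v_1], [v_2], [v_3], [v_4], [v_5], [v_6], [v_7], [v_8]
  1-simplices (27): (27 of them)
  2-simplices (18): (18 of them)

giving chain groups C_0 ≅ Z^9, C_1 ≅ Z^27, C_2 ≅ Z^18.

Boundary ∂_1: C_1 → C_0 maps an edge to its endpoints' difference, ∂[p,q] = q − p. For instance
  ∂[v_2,v_7] = [v_7] − [v_2].
The resulting 9×27 matrix has rank 8, and its Smith normal form has invariant factors (1,1,1,1,1,1,1,1).

The boundary map ∂_2: C_2 → C_1 sends each 2-simplex [p,q,r] to [q,r] − [p,r] + [p,q]. For instance
  ∂[v_0,v_4,v_5] = [v_4,v_5] − [v_0,v_5] + [v_0,v_4],
  ∂[v_0,v_2,v_5] = [v_2,v_5] − [v_0,v_5] + [v_0,v_2].
The 27×18 boundary matrix has rank 17 and Smith normal form diag(1,1,1,1,1,1,1,1,1,1,1,1,1,1,1,1,1).

Computing H_k = (kernel of ∂_k) / (image of ∂_{k+1}):

  H_0: rank C_0 − rank ∂_1 = 9 − 8 = 1, and the invariant factors of ∂_1 are all 1, so H_0 = Z.
  H_1: rank ker ∂_1 − rank ∂_2 = (27 − 8) − 17 = 2, and the invariant factors of ∂_2 are all 1, so H_1 = Z^2.
  H_2: rank ker ∂_2 − rank ∂_3 = (18 − 17) − 0 = 1, and there is no ∂_3, so H_2 = Z.

(K is a triangulation of the torus T^2.)

H_0 = Z,  H_1 = Z^2,  H_2 = Z.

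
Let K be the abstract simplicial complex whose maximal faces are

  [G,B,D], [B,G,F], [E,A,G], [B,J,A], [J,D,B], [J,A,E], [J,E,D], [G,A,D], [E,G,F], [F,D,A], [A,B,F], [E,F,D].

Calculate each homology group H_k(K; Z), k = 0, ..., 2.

H_0 = Z,  H_1 = Z/2,  H_2 = 0.

Order the vertices as A < B < D < E < F < G < J. Listing each simplex with vertices in this order, K has dimension 2 with simplices:

  0-simplices (7): A, B, D, E, F, G, J
  1-simplices (18): AB, AD, AE, AF, AG, AJ, BD, BF, BG, BJ, DE, DF, DG, DJ, EF, EG, EJ, FG
  2-simplices (12): ABF, ABJ, ADF, ADG, AEG, AEJ, BDG, BDJ, BFG, DEF, DEJ, EFG

giving chain groups C_0 ≅ Z^7, C_1 ≅ Z^18, C_2 ≅ Z^12.

∂_1: C_1 → C_0 is given by ∂[p,q] = [q] − [p]. For instance
  ∂AD = D − A.
This gives a 7×18 integer matrix of rank 6; reducing to Smith normal form yields diagonal entries (1,1,1,1,1,1).

Boundary ∂_2: C_2 → C_1 acts by ∂[p,q,r] = [q,r] − [p,r] + [p,q]. For instance
  ∂ABJ = BJ − AJ + AB,
  ∂BDG = DG − BG + BD.
This gives a 18×12 integer matrix of rank 12; reducing to Smith normal form yields diagonal entries (1,1,1,1,1,1,1,1,1,1,1,2).

Computing H_k = (kernel of ∂_k) / (image of ∂_{k+1}):

  H_0: rank C_0 − rank ∂_1 = 7 − 6 = 1, and the invariant factors of ∂_1 are all 1, so H_0 = Z.
  H_1: rank ker ∂_1 − rank ∂_2 = (18 − 6) − 12 = 0, and ∂_2 has invariant factor 2 > 1, so H_1 = Z/2.
  H_2: rank ker ∂_2 − rank ∂_3 = (12 − 12) − 0 = 0, and there is no ∂_3, so H_2 = 0.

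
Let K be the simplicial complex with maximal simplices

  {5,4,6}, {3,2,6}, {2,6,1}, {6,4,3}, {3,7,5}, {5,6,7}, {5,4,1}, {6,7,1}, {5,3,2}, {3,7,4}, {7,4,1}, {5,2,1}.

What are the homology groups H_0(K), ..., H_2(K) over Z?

K has 7 vertices, 18 edges, 12 triangles.
rank ∂_0 = 0, rank ∂_1 = 6 ⇒ b_0 = 7 − 0 − 6 = 1; all invariant factors of ∂_1 are 1 so no torsion. So H_0 ≅ Z.
rank ∂_1 = 6, rank ∂_2 = 12 ⇒ b_1 = 18 − 6 − 12 = 0; ∂_2 has invariant factor(s) [2] giving torsion. So H_1 ≅ Z/2Z.
rank ∂_2 = 12, rank ∂_3 = 0 ⇒ b_2 = 12 − 12 − 0 = 0. So H_2 ≅ 0.

H_0 ≅ Z,  H_1 ≅ Z/2Z,  H_2 = 0.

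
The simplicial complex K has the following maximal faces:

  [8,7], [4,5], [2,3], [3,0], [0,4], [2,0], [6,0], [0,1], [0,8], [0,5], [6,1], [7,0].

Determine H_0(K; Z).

Take the total order 0 < 1 < 2 < 3 < 4 < 5 < 6 < 7 < 8 on the vertex set. Then K (dimension 1) consists of the simplices:

  0-simplices (9): [0], [1], [2], [3], [4], [5], [6], [7], [8]
  1-simplices (12): [0,1], [0,2], [0,3], [0,4], [0,5], [0,6], [0,7], [0,8], [1,6], [2,3], [4,5], [7,8]

Hence C_0 ≅ Z^9, C_1 ≅ Z^12.

∂_1: C_1 → C_0 maps an edge to its endpoints' difference, ∂[p,q] = q − p. For instance
  ∂[0,2] = [2] − [0].
The resulting 9×12 matrix has rank 8, and its Smith normal form has invariant factors (1,1,1,1,1,1,1,1).

Now H_k = ker ∂_k / im ∂_{k+1}, so:

  H_0: rank C_0 − rank ∂_1 = 9 − 8 = 1, and the invariant factors of ∂_1 are all 1, so H_0 = Z.

H_0 ≅ Z.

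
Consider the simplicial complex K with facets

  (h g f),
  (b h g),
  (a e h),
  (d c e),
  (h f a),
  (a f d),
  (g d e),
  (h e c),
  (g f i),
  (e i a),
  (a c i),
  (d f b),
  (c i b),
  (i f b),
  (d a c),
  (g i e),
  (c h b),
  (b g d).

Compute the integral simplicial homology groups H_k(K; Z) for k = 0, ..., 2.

K has 9 vertices, 27 edges, 18 triangles.
rank ∂_0 = 0, rank ∂_1 = 8 ⇒ b_0 = 9 − 0 − 8 = 1; all invariant factors of ∂_1 are 1 so no torsion. So H_0 ≅ Z.
rank ∂_1 = 8, rank ∂_2 = 18 ⇒ b_1 = 27 − 8 − 18 = 1; ∂_2 has invariant factor(s) [2] giving torsion. So H_1 ≅ Z ⊕ Z_2.
rank ∂_2 = 18, rank ∂_3 = 0 ⇒ b_2 = 18 − 18 − 0 = 0. So H_2 ≅ 0.

H_0 = Z,  H_1 = Z ⊕ Z_2,  H_2 = 0.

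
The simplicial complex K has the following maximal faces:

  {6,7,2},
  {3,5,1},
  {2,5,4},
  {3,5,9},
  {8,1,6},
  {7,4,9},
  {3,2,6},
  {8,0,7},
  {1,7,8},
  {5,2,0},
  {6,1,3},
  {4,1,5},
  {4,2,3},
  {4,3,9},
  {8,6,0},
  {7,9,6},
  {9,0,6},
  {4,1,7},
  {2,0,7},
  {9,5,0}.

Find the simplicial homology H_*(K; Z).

H_0 ≅ Z,  H_1 ≅ Z ⊕ Z/2,  H_2 = 0.

Take the total order 0 < 1 < 2 < 3 < 4 < 5 < 6 < 7 < 8 < 9 on the vertex set. Then K (dimension 2) consists of the simplices:

  0-simplices (10): [0], [1], [2], [3], [4], [5], [6], [7], [8], [9]
  1-simplices (30): (30 of them)
  2-simplices (20): (20 of them)

Hence C_0 ≅ Z^10, C_1 ≅ Z^30, C_2 ≅ Z^20.

∂_1: C_1 → C_0 is given by ∂[p,q] = [q] − [p].
The resulting 10×30 matrix has rank 9, and its Smith normal form has invariant factors (1,1,1,1,1,1,1,1,1).

The boundary map ∂_2: C_2 → C_1 maps a triangle to the signed sum of its edges. For instance
  ∂[1,7,8] = [7,8] − [1,8] + [1,7],
  ∂[0,2,7] = [2,7] − [0,7] + [0,2].
The resulting 30×20 matrix has rank 20, and its Smith normal form has invariant factors (1,1,1,1,1,1,1,1,1,1,1,1,1,1,1,1,1,1,1,2).

Reading off H_k = ker ∂_k / im ∂_{k+1}:

  H_0: rank C_0 − rank ∂_1 = 10 − 9 = 1, and the invariant factors of ∂_1 are all 1, so H_0 ≅ Z.
  H_1: rank ker ∂_1 − rank ∂_2 = (30 − 9) − 20 = 1, and ∂_2 has invariant factor 2 > 1, so H_1 ≅ Z ⊕ Z/2.
  H_2: rank ker ∂_2 − rank ∂_3 = (20 − 20) − 0 = 0, and there is no ∂_3, so H_2 ≅ 0.

(K is a triangulation of the Klein bottle.)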